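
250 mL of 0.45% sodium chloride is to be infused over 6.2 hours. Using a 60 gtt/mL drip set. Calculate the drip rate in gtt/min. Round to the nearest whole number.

250 mL ÷ (6.2 hr × 60 = 372 min) = 0.672043 mL/min
0.672043 mL/min × 60 gtt/mL = 40.32258 gtt/min

40 gtt/min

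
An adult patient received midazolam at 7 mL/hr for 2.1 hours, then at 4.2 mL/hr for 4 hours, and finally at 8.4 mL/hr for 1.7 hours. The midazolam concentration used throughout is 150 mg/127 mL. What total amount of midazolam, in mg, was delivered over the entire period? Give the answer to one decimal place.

Concentration = 150 mg ÷ 127 mL = 1.181102 mg/mL
Stage 1: 7 mL/hr × 2.1 hr = 14.7 mL → 14.7 mL × 1.181102 mg/mL = 17.3622 mg
Stage 2: 4.2 mL/hr × 4 hr = 16.8 mL → 16.8 mL × 1.181102 mg/mL = 19.84252 mg
Stage 3: 8.4 mL/hr × 1.7 hr = 14.28 mL → 14.28 mL × 1.181102 mg/mL = 16.86614 mg
Total = 17.3622 + 19.84252 + 16.86614 = 54.07087 mg

54.1 mg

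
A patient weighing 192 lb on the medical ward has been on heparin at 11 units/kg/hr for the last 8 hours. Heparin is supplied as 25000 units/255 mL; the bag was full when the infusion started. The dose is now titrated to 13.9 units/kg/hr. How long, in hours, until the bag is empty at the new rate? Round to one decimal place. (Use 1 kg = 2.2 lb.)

Initial rate:
Weight = 192 lb ÷ 2.2 lb/kg = 87.27273 kg
Dose = 11 units/kg/hr × 87.27273 kg = 960 units/hr
Concentration = 25000 units ÷ 255 mL = 98.03922 units/mL
Rate = 960 units/hr ÷ 98.03922 units/mL = 9.792 mL/hr
Volume infused so far = 9.792 mL/hr × 8 hr = 78.336 mL
Volume remaining = 255 − 78.336 = 176.664 mL
New rate:
Dose = 13.9 units/kg/hr × 87.27273 kg = 1213.091 units/hr
Rate = 1213.091 units/hr ÷ 98.03922 units/mL = 12.37353 mL/hr
Time remaining = 176.664 mL ÷ 12.37353 mL/hr = 14.27758 hr

14.3 hours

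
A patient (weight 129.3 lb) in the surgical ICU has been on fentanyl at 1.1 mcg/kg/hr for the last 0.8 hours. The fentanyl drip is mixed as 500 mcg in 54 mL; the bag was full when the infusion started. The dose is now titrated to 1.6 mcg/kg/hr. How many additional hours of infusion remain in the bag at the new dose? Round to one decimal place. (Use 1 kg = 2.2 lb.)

Initial rate:
Weight = 129.3 lb ÷ 2.2 lb/kg = 58.77273 kg
Dose = 1.1 mcg/kg/hr × 58.77273 kg = 64.65 mcg/hr
Concentration = 500 mcg ÷ 54 mL = 9.259259 mcg/mL
Rate = 64.65 mcg/hr ÷ 9.259259 mcg/mL = 6.9822 mL/hr
Volume infused so far = 6.9822 mL/hr × 0.8 hr = 5.58576 mL
Volume remaining = 54 − 5.58576 = 48.41424 mL
New rate:
Dose = 1.6 mcg/kg/hr × 58.77273 kg = 94.03636 mcg/hr
Rate = 94.03636 mcg/hr ÷ 9.259259 mcg/mL = 10.15593 mL/hr
Time remaining = 48.41424 mL ÷ 10.15593 mL/hr = 4.767092 hr

4.8 hours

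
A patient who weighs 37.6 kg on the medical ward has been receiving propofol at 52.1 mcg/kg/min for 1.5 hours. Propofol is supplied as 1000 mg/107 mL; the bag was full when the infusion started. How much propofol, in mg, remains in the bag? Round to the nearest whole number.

824 mg

Dose = 52.1 mcg/kg/min × 37.6 kg = 1958.96 mcg/min
1958.96 mcg/min × 60 min/hr = 117537.6 mcg/hr
Concentration = 1000 mg ÷ 107 mL = 9.345794 mg/mL = 9345.794 mcg/mL
Rate = 117537.6 mcg/hr ÷ 9345.794 mcg/mL = 12.57652 mL/hr
Volume infused = 12.57652 mL/hr × 1.5 hr = 18.86478 mL
Volume remaining = 107 − 18.86478 = 88.13522 mL
Drug remaining = 88.13522 mL × 9345.794 mcg/mL = 823693.6 mcg = 823.6936 mg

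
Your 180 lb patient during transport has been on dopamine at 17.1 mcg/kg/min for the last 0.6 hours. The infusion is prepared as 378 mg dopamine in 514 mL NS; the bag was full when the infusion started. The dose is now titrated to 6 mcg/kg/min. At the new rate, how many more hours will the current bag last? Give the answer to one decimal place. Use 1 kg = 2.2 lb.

Initial rate:
Weight = 180 lb ÷ 2.2 lb/kg = 81.81818 kg
Dose = 17.1 mcg/kg/min × 81.81818 kg = 1399.091 mcg/min
1399.091 mcg/min × 60 min/hr = 83945.45 mcg/hr
Concentration = 378 mg ÷ 514 mL = 0.7354086 mg/mL = 735.4086 mcg/mL
Rate = 83945.45 mcg/hr ÷ 735.4086 mcg/mL = 114.1481 mL/hr
Volume infused so far = 114.1481 mL/hr × 0.6 hr = 68.48883 mL
Volume remaining = 514 − 68.48883 = 445.5112 mL
New rate:
Dose = 6 mcg/kg/min × 81.81818 kg = 490.9091 mcg/min
490.9091 mcg/min × 60 min/hr = 29454.55 mcg/hr
Rate = 29454.55 mcg/hr ÷ 735.4086 mcg/mL = 40.05195 mL/hr
Time remaining = 445.5112 mL ÷ 40.05195 mL/hr = 11.12333 hr

11.1 hours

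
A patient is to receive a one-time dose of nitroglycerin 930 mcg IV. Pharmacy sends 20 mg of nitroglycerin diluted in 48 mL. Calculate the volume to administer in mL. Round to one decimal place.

2.2 mL

Concentration = 20 mg ÷ 48 mL = 0.4166667 mg/mL = 416.6667 mcg/mL
Volume = 930 mcg ÷ 416.6667 mcg/mL = 2.232 mL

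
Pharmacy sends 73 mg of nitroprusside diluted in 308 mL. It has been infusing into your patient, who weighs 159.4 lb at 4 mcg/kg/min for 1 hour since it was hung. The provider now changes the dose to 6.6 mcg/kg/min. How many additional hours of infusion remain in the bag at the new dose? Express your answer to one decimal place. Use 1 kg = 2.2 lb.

1.9 hours

Initial rate:
Weight = 159.4 lb ÷ 2.2 lb/kg = 72.45455 kg
Dose = 4 mcg/kg/min × 72.45455 kg = 289.8182 mcg/min
289.8182 mcg/min × 60 min/hr = 17389.09 mcg/hr
Concentration = 73 mg ÷ 308 mL = 0.237013 mg/mL = 237.013 mcg/mL
Rate = 17389.09 mcg/hr ÷ 237.013 mcg/mL = 73.36767 mL/hr
Volume infused so far = 73.36767 mL/hr × 1 hr = 73.36767 mL
Volume remaining = 308 − 73.36767 = 234.6323 mL
New rate:
Dose = 6.6 mcg/kg/min × 72.45455 kg = 478.2 mcg/min
478.2 mcg/min × 60 min/hr = 28692 mcg/hr
Rate = 28692 mcg/hr ÷ 237.013 mcg/mL = 121.0567 mL/hr
Time remaining = 234.6323 mL ÷ 121.0567 mL/hr = 1.938203 hr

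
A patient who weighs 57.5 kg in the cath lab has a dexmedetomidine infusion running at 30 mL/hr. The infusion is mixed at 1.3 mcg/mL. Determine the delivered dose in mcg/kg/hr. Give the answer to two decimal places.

Drug rate = 30 mL/hr × 1.3 mcg/mL = 39 mcg/hr
39 mcg/hr ÷ 57.5 kg = 0.6782609 mcg/kg/hr

0.68 mcg/kg/hr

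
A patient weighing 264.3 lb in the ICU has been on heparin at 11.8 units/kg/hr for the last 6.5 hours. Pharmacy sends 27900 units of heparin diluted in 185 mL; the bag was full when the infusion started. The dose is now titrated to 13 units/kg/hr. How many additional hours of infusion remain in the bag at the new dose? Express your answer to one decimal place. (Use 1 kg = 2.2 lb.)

12.0 hours

Initial rate:
Weight = 264.3 lb ÷ 2.2 lb/kg = 120.1364 kg
Dose = 11.8 units/kg/hr × 120.1364 kg = 1417.609 units/hr
Concentration = 27900 units ÷ 185 mL = 150.8108 units/mL
Rate = 1417.609 units/hr ÷ 150.8108 units/mL = 9.399917 mL/hr
Volume infused so far = 9.399917 mL/hr × 6.5 hr = 61.09946 mL
Volume remaining = 185 − 61.09946 = 123.9005 mL
New rate:
Dose = 13 units/kg/hr × 120.1364 kg = 1561.773 units/hr
Rate = 1561.773 units/hr ÷ 150.8108 units/mL = 10.35584 mL/hr
Time remaining = 123.9005 mL ÷ 10.35584 mL/hr = 11.96432 hr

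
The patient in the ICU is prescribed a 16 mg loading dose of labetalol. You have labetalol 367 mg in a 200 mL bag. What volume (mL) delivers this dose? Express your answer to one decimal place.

8.7 mL

Concentration = 367 mg ÷ 200 mL = 1.835 mg/mL
Volume = 16 mg ÷ 1.835 mg/mL = 8.719346 mL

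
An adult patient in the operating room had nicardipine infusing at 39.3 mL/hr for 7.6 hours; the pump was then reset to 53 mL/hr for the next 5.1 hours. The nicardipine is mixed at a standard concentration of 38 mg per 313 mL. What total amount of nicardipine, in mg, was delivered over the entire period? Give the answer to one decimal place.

69.1 mg

Concentration = 38 mg ÷ 313 mL = 0.1214058 mg/mL
Stage 1: 39.3 mL/hr × 7.6 hr = 298.68 mL → 298.68 mL × 0.1214058 mg/mL = 36.26147 mg
Stage 2: 53 mL/hr × 5.1 hr = 270.3 mL → 270.3 mL × 0.1214058 mg/mL = 32.81597 mg
Total = 36.26147 + 32.81597 = 69.07744 mg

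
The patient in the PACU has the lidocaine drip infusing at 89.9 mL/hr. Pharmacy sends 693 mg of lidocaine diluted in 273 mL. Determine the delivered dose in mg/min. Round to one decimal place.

3.8 mg/min

Concentration = 693 mg ÷ 273 mL = 2.538462 mg/mL
Drug rate = 89.9 mL/hr × 2.538462 mg/mL = 228.2077 mg/hr
228.2077 mg/hr ÷ 60 min/hr = 3.803462 mg/min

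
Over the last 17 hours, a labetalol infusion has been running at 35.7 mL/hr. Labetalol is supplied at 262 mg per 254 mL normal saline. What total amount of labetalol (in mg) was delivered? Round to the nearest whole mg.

626 mg

Concentration = 262 mg ÷ 254 mL = 1.031496 mg/mL
Drug rate = 35.7 mL/hr × 1.031496 mg/mL = 36.82441 mg/hr
Total = 36.82441 mg/hr × 17 hr = 626.015 mg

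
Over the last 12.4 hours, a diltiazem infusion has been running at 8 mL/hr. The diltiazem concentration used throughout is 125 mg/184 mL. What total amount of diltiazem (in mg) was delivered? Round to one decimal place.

67.4 mg

Concentration = 125 mg ÷ 184 mL = 0.6793478 mg/mL
Drug rate = 8 mL/hr × 0.6793478 mg/mL = 5.434783 mg/hr
Total = 5.434783 mg/hr × 12.4 hr = 67.3913 mg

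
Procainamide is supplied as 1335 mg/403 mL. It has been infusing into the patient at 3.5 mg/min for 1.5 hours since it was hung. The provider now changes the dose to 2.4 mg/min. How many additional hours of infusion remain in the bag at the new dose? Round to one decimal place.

Initial rate:
3.5 mg/min × 60 min/hr = 210 mg/hr
Concentration = 1335 mg ÷ 403 mL = 3.312655 mg/mL
Rate = 210 mg/hr ÷ 3.312655 mg/mL = 63.39326 mL/hr
Volume infused so far = 63.39326 mL/hr × 1.5 hr = 95.08989 mL
Volume remaining = 403 − 95.08989 = 307.9101 mL
New rate:
2.4 mg/min × 60 min/hr = 144 mg/hr
Rate = 144 mg/hr ÷ 3.312655 mg/mL = 43.46966 mL/hr
Time remaining = 307.9101 mL ÷ 43.46966 mL/hr = 7.083333 hr

7.1 hours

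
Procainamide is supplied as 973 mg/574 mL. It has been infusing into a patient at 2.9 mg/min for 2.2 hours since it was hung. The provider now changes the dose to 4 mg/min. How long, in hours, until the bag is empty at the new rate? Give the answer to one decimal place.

Initial rate:
2.9 mg/min × 60 min/hr = 174 mg/hr
Concentration = 973 mg ÷ 574 mL = 1.695122 mg/mL
Rate = 174 mg/hr ÷ 1.695122 mg/mL = 102.6475 mL/hr
Volume infused so far = 102.6475 mL/hr × 2.2 hr = 225.8245 mL
Volume remaining = 574 − 225.8245 = 348.1755 mL
New rate:
4 mg/min × 60 min/hr = 240 mg/hr
Rate = 240 mg/hr ÷ 1.695122 mg/mL = 141.5827 mL/hr
Time remaining = 348.1755 mL ÷ 141.5827 mL/hr = 2.459167 hr

2.5 hours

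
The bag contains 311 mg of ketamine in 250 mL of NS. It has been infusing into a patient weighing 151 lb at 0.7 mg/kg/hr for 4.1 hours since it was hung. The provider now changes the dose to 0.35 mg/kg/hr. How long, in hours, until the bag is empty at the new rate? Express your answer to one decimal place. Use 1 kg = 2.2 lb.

4.7 hours

Initial rate:
Weight = 151 lb ÷ 2.2 lb/kg = 68.63636 kg
Dose = 0.7 mg/kg/hr × 68.63636 kg = 48.04545 mg/hr
Concentration = 311 mg ÷ 250 mL = 1.244 mg/mL
Rate = 48.04545 mg/hr ÷ 1.244 mg/mL = 38.62175 mL/hr
Volume infused so far = 38.62175 mL/hr × 4.1 hr = 158.3492 mL
Volume remaining = 250 − 158.3492 = 91.65083 mL
New rate:
Dose = 0.35 mg/kg/hr × 68.63636 kg = 24.02273 mg/hr
Rate = 24.02273 mg/hr ÷ 1.244 mg/mL = 19.31087 mL/hr
Time remaining = 91.65083 mL ÷ 19.31087 mL/hr = 4.746074 hr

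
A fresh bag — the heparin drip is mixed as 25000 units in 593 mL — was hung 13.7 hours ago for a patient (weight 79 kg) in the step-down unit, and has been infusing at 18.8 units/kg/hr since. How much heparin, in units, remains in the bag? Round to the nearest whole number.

4653 units

Dose = 18.8 units/kg/hr × 79 kg = 1485.2 units/hr
Concentration = 25000 units ÷ 593 mL = 42.15852 units/mL
Rate = 1485.2 units/hr ÷ 42.15852 units/mL = 35.22894 mL/hr
Volume infused = 35.22894 mL/hr × 13.7 hr = 482.6365 mL
Volume remaining = 593 − 482.6365 = 110.3635 mL
Drug remaining = 110.3635 mL × 42.15852 units/mL = 4652.76 units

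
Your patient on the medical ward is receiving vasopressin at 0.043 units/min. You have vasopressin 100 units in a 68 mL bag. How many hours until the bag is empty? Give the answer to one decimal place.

0.043 units/min × 60 min/hr = 2.58 units/hr
Concentration = 100 units ÷ 68 mL = 1.470588 units/mL
Rate = 2.58 units/hr ÷ 1.470588 units/mL = 1.7544 mL/hr
Duration = 68 mL ÷ 1.7544 mL/hr = 38.75969 hr

38.8 hours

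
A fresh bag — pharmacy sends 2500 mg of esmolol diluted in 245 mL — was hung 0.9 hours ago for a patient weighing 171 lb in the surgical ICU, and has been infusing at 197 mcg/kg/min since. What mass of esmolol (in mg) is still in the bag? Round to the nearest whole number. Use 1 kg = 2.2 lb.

1673 mg

Weight = 171 lb ÷ 2.2 lb/kg = 77.72727 kg
Dose = 197 mcg/kg/min × 77.72727 kg = 15312.27 mcg/min
15312.27 mcg/min × 60 min/hr = 918736.4 mcg/hr
Concentration = 2500 mg ÷ 245 mL = 10.20408 mg/mL = 10204.08 mcg/mL
Rate = 918736.4 mcg/hr ÷ 10204.08 mcg/mL = 90.03616 mL/hr
Volume infused = 90.03616 mL/hr × 0.9 hr = 81.03255 mL
Volume remaining = 245 − 81.03255 = 163.9675 mL
Drug remaining = 163.9675 mL × 10204.08 mcg/mL = 1673137 mcg = 1673.137 mg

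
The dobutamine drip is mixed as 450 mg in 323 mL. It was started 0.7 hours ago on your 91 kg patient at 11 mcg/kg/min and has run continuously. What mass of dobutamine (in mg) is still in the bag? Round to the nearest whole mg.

Dose = 11 mcg/kg/min × 91 kg = 1001 mcg/min
1001 mcg/min × 60 min/hr = 60060 mcg/hr
Concentration = 450 mg ÷ 323 mL = 1.393189 mg/mL = 1393.189 mcg/mL
Rate = 60060 mcg/hr ÷ 1393.189 mcg/mL = 43.10973 mL/hr
Volume infused = 43.10973 mL/hr × 0.7 hr = 30.17681 mL
Volume remaining = 323 − 30.17681 = 292.8232 mL
Drug remaining = 292.8232 mL × 1393.189 mcg/mL = 407958 mcg = 407.958 mg

408 mg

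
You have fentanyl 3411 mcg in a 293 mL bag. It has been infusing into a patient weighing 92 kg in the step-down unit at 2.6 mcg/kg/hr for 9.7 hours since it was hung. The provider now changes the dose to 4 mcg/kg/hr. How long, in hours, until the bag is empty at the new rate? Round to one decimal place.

Initial rate:
Dose = 2.6 mcg/kg/hr × 92 kg = 239.2 mcg/hr
Concentration = 3411 mcg ÷ 293 mL = 11.64164 mcg/mL
Rate = 239.2 mcg/hr ÷ 11.64164 mcg/mL = 20.54694 mL/hr
Volume infused so far = 20.54694 mL/hr × 9.7 hr = 199.3053 mL
Volume remaining = 293 − 199.3053 = 93.69472 mL
New rate:
Dose = 4 mcg/kg/hr × 92 kg = 368 mcg/hr
Rate = 368 mcg/hr ÷ 11.64164 mcg/mL = 31.61067 mL/hr
Time remaining = 93.69472 mL ÷ 31.61067 mL/hr = 2.964022 hr

3.0 hours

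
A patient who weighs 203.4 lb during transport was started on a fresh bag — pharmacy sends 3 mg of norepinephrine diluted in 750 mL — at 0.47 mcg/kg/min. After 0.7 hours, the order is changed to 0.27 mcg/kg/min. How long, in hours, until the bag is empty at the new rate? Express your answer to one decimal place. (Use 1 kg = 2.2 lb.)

0.8 hours

Initial rate:
Weight = 203.4 lb ÷ 2.2 lb/kg = 92.45455 kg
Dose = 0.47 mcg/kg/min × 92.45455 kg = 43.45364 mcg/min
43.45364 mcg/min × 60 min/hr = 2607.218 mcg/hr
Concentration = 3 mg ÷ 750 mL = 0.004 mg/mL = 4 mcg/mL
Rate = 2607.218 mcg/hr ÷ 4 mcg/mL = 651.8045 mL/hr
Volume infused so far = 651.8045 mL/hr × 0.7 hr = 456.2632 mL
Volume remaining = 750 − 456.2632 = 293.7368 mL
New rate:
Dose = 0.27 mcg/kg/min × 92.45455 kg = 24.96273 mcg/min
24.96273 mcg/min × 60 min/hr = 1497.764 mcg/hr
Rate = 1497.764 mcg/hr ÷ 4 mcg/mL = 374.4409 mL/hr
Time remaining = 293.7368 mL ÷ 374.4409 mL/hr = 0.7844678 hr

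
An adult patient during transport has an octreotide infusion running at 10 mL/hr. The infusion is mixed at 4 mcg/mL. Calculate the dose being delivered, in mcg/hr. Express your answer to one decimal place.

40.0 mcg/hr

Drug rate = 10 mL/hr × 4 mcg/mL = 40 mcg/hr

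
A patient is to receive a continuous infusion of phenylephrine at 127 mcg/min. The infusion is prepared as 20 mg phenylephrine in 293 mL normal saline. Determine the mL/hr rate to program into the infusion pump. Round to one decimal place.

111.6 mL/hr

127 mcg/min × 60 min/hr = 7620 mcg/hr
Concentration = 20 mg ÷ 293 mL = 0.06825939 mg/mL = 68.25939 mcg/mL
Rate = 7620 mcg/hr ÷ 68.25939 mcg/mL = 111.633 mL/hr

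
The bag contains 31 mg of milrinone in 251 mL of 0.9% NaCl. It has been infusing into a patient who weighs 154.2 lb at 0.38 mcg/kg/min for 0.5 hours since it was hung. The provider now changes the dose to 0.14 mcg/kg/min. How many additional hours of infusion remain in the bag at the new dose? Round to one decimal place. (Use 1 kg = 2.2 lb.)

51.3 hours

Initial rate:
Weight = 154.2 lb ÷ 2.2 lb/kg = 70.09091 kg
Dose = 0.38 mcg/kg/min × 70.09091 kg = 26.63455 mcg/min
26.63455 mcg/min × 60 min/hr = 1598.073 mcg/hr
Concentration = 31 mg ÷ 251 mL = 0.123506 mg/mL = 123.506 mcg/mL
Rate = 1598.073 mcg/hr ÷ 123.506 mcg/mL = 12.93923 mL/hr
Volume infused so far = 12.93923 mL/hr × 0.5 hr = 6.469617 mL
Volume remaining = 251 − 6.469617 = 244.5304 mL
New rate:
Dose = 0.14 mcg/kg/min × 70.09091 kg = 9.812727 mcg/min
9.812727 mcg/min × 60 min/hr = 588.7636 mcg/hr
Rate = 588.7636 mcg/hr ÷ 123.506 mcg/mL = 4.767086 mL/hr
Time remaining = 244.5304 mL ÷ 4.767086 mL/hr = 51.29557 hr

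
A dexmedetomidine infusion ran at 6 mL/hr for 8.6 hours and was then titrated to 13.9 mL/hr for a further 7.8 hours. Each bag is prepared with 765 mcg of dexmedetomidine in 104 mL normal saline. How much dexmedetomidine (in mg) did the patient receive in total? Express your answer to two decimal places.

Concentration = 765 mcg ÷ 104 mL = 7.355769 mcg/mL
Stage 1: 6 mL/hr × 8.6 hr = 51.6 mL → 51.6 mL × 7.355769 mcg/mL = 379.5577 mcg
Stage 2: 13.9 mL/hr × 7.8 hr = 108.42 mL → 108.42 mL × 7.355769 mcg/mL = 797.5125 mcg
Total = 379.5577 + 797.5125 = 1177.07 mcg = 1.17707 mg

1.18 mg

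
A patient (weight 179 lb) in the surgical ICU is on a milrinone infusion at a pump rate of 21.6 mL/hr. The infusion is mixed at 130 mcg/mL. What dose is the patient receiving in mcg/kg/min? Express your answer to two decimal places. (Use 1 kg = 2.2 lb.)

0.58 mcg/kg/min

Weight = 179 lb ÷ 2.2 lb/kg = 81.36364 kg
Drug rate = 21.6 mL/hr × 130 mcg/mL = 2808 mcg/hr
2808 mcg/hr ÷ 60 min/hr = 46.8 mcg/min
46.8 mcg/min ÷ 81.36364 kg = 0.5751955 mcg/kg/min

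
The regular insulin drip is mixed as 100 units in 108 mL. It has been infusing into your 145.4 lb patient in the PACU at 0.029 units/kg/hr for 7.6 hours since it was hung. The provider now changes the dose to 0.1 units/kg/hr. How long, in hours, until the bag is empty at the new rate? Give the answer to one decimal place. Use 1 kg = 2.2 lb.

12.9 hours

Initial rate:
Weight = 145.4 lb ÷ 2.2 lb/kg = 66.09091 kg
Dose = 0.029 units/kg/hr × 66.09091 kg = 1.916636 units/hr
Concentration = 100 units ÷ 108 mL = 0.9259259 units/mL
Rate = 1.916636 units/hr ÷ 0.9259259 units/mL = 2.069967 mL/hr
Volume infused so far = 2.069967 mL/hr × 7.6 hr = 15.73175 mL
Volume remaining = 108 − 15.73175 = 92.26825 mL
New rate:
Dose = 0.1 units/kg/hr × 66.09091 kg = 6.609091 units/hr
Rate = 6.609091 units/hr ÷ 0.9259259 units/mL = 7.137818 mL/hr
Time remaining = 92.26825 mL ÷ 7.137818 mL/hr = 12.92667 hr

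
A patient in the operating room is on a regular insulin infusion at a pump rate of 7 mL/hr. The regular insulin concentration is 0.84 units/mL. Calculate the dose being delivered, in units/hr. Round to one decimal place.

Drug rate = 7 mL/hr × 0.84 units/mL = 5.88 units/hr

5.9 units/hr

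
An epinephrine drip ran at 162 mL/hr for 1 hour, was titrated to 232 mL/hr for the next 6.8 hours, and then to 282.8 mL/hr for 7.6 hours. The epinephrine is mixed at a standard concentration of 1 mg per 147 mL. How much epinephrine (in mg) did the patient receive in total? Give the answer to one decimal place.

Concentration = 1 mg ÷ 147 mL = 0.006802721 mg/mL
Stage 1: 162 mL/hr × 1 hr = 162 mL → 162 mL × 0.006802721 mg/mL = 1.102041 mg
Stage 2: 232 mL/hr × 6.8 hr = 1577.6 mL → 1577.6 mL × 0.006802721 mg/mL = 10.73197 mg
Stage 3: 282.8 mL/hr × 7.6 hr = 2149.28 mL → 2149.28 mL × 0.006802721 mg/mL = 14.62095 mg
Total = 1.102041 + 10.73197 + 14.62095 = 26.45497 mg

26.5 mg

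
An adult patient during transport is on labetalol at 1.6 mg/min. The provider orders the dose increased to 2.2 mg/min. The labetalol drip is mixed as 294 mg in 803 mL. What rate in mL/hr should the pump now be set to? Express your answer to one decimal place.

2.2 mg/min × 60 min/hr = 132 mg/hr
Concentration = 294 mg ÷ 803 mL = 0.366127 mg/mL
Rate = 132 mg/hr ÷ 0.366127 mg/mL = 360.5306 mL/hr

360.5 mL/hr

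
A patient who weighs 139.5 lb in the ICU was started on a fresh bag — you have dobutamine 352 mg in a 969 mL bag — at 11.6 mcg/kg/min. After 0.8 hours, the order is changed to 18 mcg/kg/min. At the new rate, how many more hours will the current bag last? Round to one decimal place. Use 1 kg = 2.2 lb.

Initial rate:
Weight = 139.5 lb ÷ 2.2 lb/kg = 63.40909 kg
Dose = 11.6 mcg/kg/min × 63.40909 kg = 735.5455 mcg/min
735.5455 mcg/min × 60 min/hr = 44132.73 mcg/hr
Concentration = 352 mg ÷ 969 mL = 0.3632611 mg/mL = 363.2611 mcg/mL
Rate = 44132.73 mcg/hr ÷ 363.2611 mcg/mL = 121.4904 mL/hr
Volume infused so far = 121.4904 mL/hr × 0.8 hr = 97.1923 mL
Volume remaining = 969 − 97.1923 = 871.8077 mL
New rate:
Dose = 18 mcg/kg/min × 63.40909 kg = 1141.364 mcg/min
1141.364 mcg/min × 60 min/hr = 68481.82 mcg/hr
Rate = 68481.82 mcg/hr ÷ 363.2611 mcg/mL = 188.5196 mL/hr
Time remaining = 871.8077 mL ÷ 188.5196 mL/hr = 4.624495 hr

4.6 hours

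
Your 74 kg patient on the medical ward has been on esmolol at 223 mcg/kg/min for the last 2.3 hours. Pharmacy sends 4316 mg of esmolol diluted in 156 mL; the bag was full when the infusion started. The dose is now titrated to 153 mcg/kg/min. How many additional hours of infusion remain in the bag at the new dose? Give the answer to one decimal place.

3.0 hours

Initial rate:
Dose = 223 mcg/kg/min × 74 kg = 16502 mcg/min
16502 mcg/min × 60 min/hr = 990120 mcg/hr
Concentration = 4316 mg ÷ 156 mL = 27.66667 mg/mL = 27666.67 mcg/mL
Rate = 990120 mcg/hr ÷ 27666.67 mcg/mL = 35.78747 mL/hr
Volume infused so far = 35.78747 mL/hr × 2.3 hr = 82.31118 mL
Volume remaining = 156 − 82.31118 = 73.68882 mL
New rate:
Dose = 153 mcg/kg/min × 74 kg = 11322 mcg/min
11322 mcg/min × 60 min/hr = 679320 mcg/hr
Rate = 679320 mcg/hr ÷ 27666.67 mcg/mL = 24.55373 mL/hr
Time remaining = 73.68882 mL ÷ 24.55373 mL/hr = 3.001125 hr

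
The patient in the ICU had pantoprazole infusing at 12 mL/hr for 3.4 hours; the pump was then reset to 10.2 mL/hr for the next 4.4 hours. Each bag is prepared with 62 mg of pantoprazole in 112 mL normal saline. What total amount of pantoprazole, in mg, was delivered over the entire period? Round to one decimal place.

Concentration = 62 mg ÷ 112 mL = 0.5535714 mg/mL
Stage 1: 12 mL/hr × 3.4 hr = 40.8 mL → 40.8 mL × 0.5535714 mg/mL = 22.58571 mg
Stage 2: 10.2 mL/hr × 4.4 hr = 44.88 mL → 44.88 mL × 0.5535714 mg/mL = 24.84429 mg
Total = 22.58571 + 24.84429 = 47.43 mg

47.4 mg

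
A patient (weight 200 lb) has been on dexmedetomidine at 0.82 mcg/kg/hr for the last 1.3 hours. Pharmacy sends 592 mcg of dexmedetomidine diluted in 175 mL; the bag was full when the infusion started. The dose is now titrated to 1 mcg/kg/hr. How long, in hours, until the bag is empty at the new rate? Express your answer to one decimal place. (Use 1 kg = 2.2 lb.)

Initial rate:
Weight = 200 lb ÷ 2.2 lb/kg = 90.90909 kg
Dose = 0.82 mcg/kg/hr × 90.90909 kg = 74.54545 mcg/hr
Concentration = 592 mcg ÷ 175 mL = 3.382857 mcg/mL
Rate = 74.54545 mcg/hr ÷ 3.382857 mcg/mL = 22.03624 mL/hr
Volume infused so far = 22.03624 mL/hr × 1.3 hr = 28.64711 mL
Volume remaining = 175 − 28.64711 = 146.3529 mL
New rate:
Dose = 1 mcg/kg/hr × 90.90909 kg = 90.90909 mcg/hr
Rate = 90.90909 mcg/hr ÷ 3.382857 mcg/mL = 26.87346 mL/hr
Time remaining = 146.3529 mL ÷ 26.87346 mL/hr = 5.446 hr

5.4 hours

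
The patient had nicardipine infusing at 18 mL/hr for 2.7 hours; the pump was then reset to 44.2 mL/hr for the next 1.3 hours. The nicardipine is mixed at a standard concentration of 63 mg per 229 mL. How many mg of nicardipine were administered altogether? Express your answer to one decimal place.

Concentration = 63 mg ÷ 229 mL = 0.2751092 mg/mL
Stage 1: 18 mL/hr × 2.7 hr = 48.6 mL → 48.6 mL × 0.2751092 mg/mL = 13.37031 mg
Stage 2: 44.2 mL/hr × 1.3 hr = 57.46 mL → 57.46 mL × 0.2751092 mg/mL = 15.80777 mg
Total = 13.37031 + 15.80777 = 29.17808 mg

29.2 mg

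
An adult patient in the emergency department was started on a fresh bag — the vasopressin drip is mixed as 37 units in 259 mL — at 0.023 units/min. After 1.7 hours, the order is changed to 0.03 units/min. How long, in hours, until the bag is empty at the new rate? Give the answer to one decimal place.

Initial rate:
0.023 units/min × 60 min/hr = 1.38 units/hr
Concentration = 37 units ÷ 259 mL = 0.1428571 units/mL
Rate = 1.38 units/hr ÷ 0.1428571 units/mL = 9.66 mL/hr
Volume infused so far = 9.66 mL/hr × 1.7 hr = 16.422 mL
Volume remaining = 259 − 16.422 = 242.578 mL
New rate:
0.03 units/min × 60 min/hr = 1.8 units/hr
Rate = 1.8 units/hr ÷ 0.1428571 units/mL = 12.6 mL/hr
Time remaining = 242.578 mL ÷ 12.6 mL/hr = 19.25222 hr

19.3 hours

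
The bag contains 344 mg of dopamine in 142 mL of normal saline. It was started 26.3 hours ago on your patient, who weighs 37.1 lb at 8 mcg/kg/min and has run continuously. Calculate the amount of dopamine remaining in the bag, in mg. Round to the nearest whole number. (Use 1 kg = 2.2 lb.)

131 mg

Weight = 37.1 lb ÷ 2.2 lb/kg = 16.86364 kg
Dose = 8 mcg/kg/min × 16.86364 kg = 134.9091 mcg/min
134.9091 mcg/min × 60 min/hr = 8094.545 mcg/hr
Concentration = 344 mg ÷ 142 mL = 2.422535 mg/mL = 2422.535 mcg/mL
Rate = 8094.545 mcg/hr ÷ 2422.535 mcg/mL = 3.341353 mL/hr
Volume infused = 3.341353 mL/hr × 26.3 hr = 87.87759 mL
Volume remaining = 142 − 87.87759 = 54.12241 mL
Drug remaining = 54.12241 mL × 2422.535 mcg/mL = 131113.5 mcg = 131.1135 mg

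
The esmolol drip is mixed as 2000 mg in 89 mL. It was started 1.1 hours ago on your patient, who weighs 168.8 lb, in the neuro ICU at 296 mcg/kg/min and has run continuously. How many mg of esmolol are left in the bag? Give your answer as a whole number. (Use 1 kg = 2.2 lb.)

501 mg

Weight = 168.8 lb ÷ 2.2 lb/kg = 76.72727 kg
Dose = 296 mcg/kg/min × 76.72727 kg = 22711.27 mcg/min
22711.27 mcg/min × 60 min/hr = 1362676 mcg/hr
Concentration = 2000 mg ÷ 89 mL = 22.47191 mg/mL = 22471.91 mcg/mL
Rate = 1362676 mcg/hr ÷ 22471.91 mcg/mL = 60.6391 mL/hr
Volume infused = 60.6391 mL/hr × 1.1 hr = 66.70301 mL
Volume remaining = 89 − 66.70301 = 22.29699 mL
Drug remaining = 22.29699 mL × 22471.91 mcg/mL = 501056 mcg = 501.056 mg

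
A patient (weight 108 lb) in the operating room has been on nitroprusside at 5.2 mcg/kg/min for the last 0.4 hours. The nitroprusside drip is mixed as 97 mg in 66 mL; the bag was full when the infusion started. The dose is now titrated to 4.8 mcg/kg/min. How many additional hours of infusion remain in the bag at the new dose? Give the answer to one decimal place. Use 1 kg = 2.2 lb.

Initial rate:
Weight = 108 lb ÷ 2.2 lb/kg = 49.09091 kg
Dose = 5.2 mcg/kg/min × 49.09091 kg = 255.2727 mcg/min
255.2727 mcg/min × 60 min/hr = 15316.36 mcg/hr
Concentration = 97 mg ÷ 66 mL = 1.469697 mg/mL = 1469.697 mcg/mL
Rate = 15316.36 mcg/hr ÷ 1469.697 mcg/mL = 10.42144 mL/hr
Volume infused so far = 10.42144 mL/hr × 0.4 hr = 4.168577 mL
Volume remaining = 66 − 4.168577 = 61.83142 mL
New rate:
Dose = 4.8 mcg/kg/min × 49.09091 kg = 235.6364 mcg/min
235.6364 mcg/min × 60 min/hr = 14138.18 mcg/hr
Rate = 14138.18 mcg/hr ÷ 1469.697 mcg/mL = 9.619794 mL/hr
Time remaining = 61.83142 mL ÷ 9.619794 mL/hr = 6.427521 hr

6.4 hours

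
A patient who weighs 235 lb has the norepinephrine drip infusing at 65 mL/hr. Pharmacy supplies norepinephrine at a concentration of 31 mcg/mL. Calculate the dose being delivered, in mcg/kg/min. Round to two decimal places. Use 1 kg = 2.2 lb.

0.31 mcg/kg/min

Weight = 235 lb ÷ 2.2 lb/kg = 106.8182 kg
Drug rate = 65 mL/hr × 31 mcg/mL = 2015 mcg/hr
2015 mcg/hr ÷ 60 min/hr = 33.58333 mcg/min
33.58333 mcg/min ÷ 106.8182 kg = 0.3143972 mcg/kg/min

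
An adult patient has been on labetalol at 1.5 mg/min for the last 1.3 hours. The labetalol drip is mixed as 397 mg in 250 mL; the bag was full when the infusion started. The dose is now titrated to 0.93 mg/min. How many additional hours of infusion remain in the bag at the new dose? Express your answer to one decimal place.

Initial rate:
1.5 mg/min × 60 min/hr = 90 mg/hr
Concentration = 397 mg ÷ 250 mL = 1.588 mg/mL
Rate = 90 mg/hr ÷ 1.588 mg/mL = 56.67506 mL/hr
Volume infused so far = 56.67506 mL/hr × 1.3 hr = 73.67758 mL
Volume remaining = 250 − 73.67758 = 176.3224 mL
New rate:
0.93 mg/min × 60 min/hr = 55.8 mg/hr
Rate = 55.8 mg/hr ÷ 1.588 mg/mL = 35.13854 mL/hr
Time remaining = 176.3224 mL ÷ 35.13854 mL/hr = 5.017921 hr

5.0 hours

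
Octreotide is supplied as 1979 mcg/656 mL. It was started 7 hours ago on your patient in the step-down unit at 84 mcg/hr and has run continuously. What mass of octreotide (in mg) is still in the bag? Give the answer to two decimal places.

Concentration = 1979 mcg ÷ 656 mL = 3.016768 mcg/mL
Rate = 84 mcg/hr ÷ 3.016768 mcg/mL = 27.84437 mL/hr
Volume infused = 27.84437 mL/hr × 7 hr = 194.9106 mL
Volume remaining = 656 − 194.9106 = 461.0894 mL
Drug remaining = 461.0894 mL × 3.016768 mcg/mL = 1391 mcg = 1.391 mg

1.39 mg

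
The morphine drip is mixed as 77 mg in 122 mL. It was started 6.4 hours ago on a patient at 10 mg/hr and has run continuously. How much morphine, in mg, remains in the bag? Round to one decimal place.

13.0 mg

Concentration = 77 mg ÷ 122 mL = 0.6311475 mg/mL
Rate = 10 mg/hr ÷ 0.6311475 mg/mL = 15.84416 mL/hr
Volume infused = 15.84416 mL/hr × 6.4 hr = 101.4026 mL
Volume remaining = 122 − 101.4026 = 20.5974 mL
Drug remaining = 20.5974 mL × 0.6311475 mg/mL = 13 mg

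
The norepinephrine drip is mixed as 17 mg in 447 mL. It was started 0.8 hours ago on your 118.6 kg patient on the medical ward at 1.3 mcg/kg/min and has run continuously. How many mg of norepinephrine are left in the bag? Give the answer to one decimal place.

9.6 mg

Dose = 1.3 mcg/kg/min × 118.6 kg = 154.18 mcg/min
154.18 mcg/min × 60 min/hr = 9250.8 mcg/hr
Concentration = 17 mg ÷ 447 mL = 0.03803132 mg/mL = 38.03132 mcg/mL
Rate = 9250.8 mcg/hr ÷ 38.03132 mcg/mL = 243.2416 mL/hr
Volume infused = 243.2416 mL/hr × 0.8 hr = 194.5933 mL
Volume remaining = 447 − 194.5933 = 252.4067 mL
Drug remaining = 252.4067 mL × 38.03132 mcg/mL = 9599.36 mcg = 9.59936 mg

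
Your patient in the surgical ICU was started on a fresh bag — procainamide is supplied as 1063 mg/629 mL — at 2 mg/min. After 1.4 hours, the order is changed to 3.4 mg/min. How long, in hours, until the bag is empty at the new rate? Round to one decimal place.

4.4 hours

Initial rate:
2 mg/min × 60 min/hr = 120 mg/hr
Concentration = 1063 mg ÷ 629 mL = 1.689984 mg/mL
Rate = 120 mg/hr ÷ 1.689984 mg/mL = 71.00659 mL/hr
Volume infused so far = 71.00659 mL/hr × 1.4 hr = 99.40922 mL
Volume remaining = 629 − 99.40922 = 529.5908 mL
New rate:
3.4 mg/min × 60 min/hr = 204 mg/hr
Rate = 204 mg/hr ÷ 1.689984 mg/mL = 120.7112 mL/hr
Time remaining = 529.5908 mL ÷ 120.7112 mL/hr = 4.387255 hr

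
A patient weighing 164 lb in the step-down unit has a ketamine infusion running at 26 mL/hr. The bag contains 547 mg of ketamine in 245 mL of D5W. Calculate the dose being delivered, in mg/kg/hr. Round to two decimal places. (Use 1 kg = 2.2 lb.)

Weight = 164 lb ÷ 2.2 lb/kg = 74.54545 kg
Concentration = 547 mg ÷ 245 mL = 2.232653 mg/mL
Drug rate = 26 mL/hr × 2.232653 mg/mL = 58.04898 mg/hr
58.04898 mg/hr ÷ 74.54545 kg = 0.7787058 mg/kg/hr

0.78 mg/kg/hr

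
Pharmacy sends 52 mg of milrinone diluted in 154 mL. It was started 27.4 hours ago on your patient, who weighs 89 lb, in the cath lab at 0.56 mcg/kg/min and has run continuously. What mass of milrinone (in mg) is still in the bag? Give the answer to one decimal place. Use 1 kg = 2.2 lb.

14.8 mg

Weight = 89 lb ÷ 2.2 lb/kg = 40.45455 kg
Dose = 0.56 mcg/kg/min × 40.45455 kg = 22.65455 mcg/min
22.65455 mcg/min × 60 min/hr = 1359.273 mcg/hr
Concentration = 52 mg ÷ 154 mL = 0.3376623 mg/mL = 337.6623 mcg/mL
Rate = 1359.273 mcg/hr ÷ 337.6623 mcg/mL = 4.025538 mL/hr
Volume infused = 4.025538 mL/hr × 27.4 hr = 110.2998 mL
Volume remaining = 154 − 110.2998 = 43.70025 mL
Drug remaining = 43.70025 mL × 337.6623 mcg/mL = 14755.93 mcg = 14.75593 mg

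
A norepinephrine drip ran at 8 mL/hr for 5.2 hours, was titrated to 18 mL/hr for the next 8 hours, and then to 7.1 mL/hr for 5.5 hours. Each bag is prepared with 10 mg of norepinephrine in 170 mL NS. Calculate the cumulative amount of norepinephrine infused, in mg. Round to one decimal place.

13.2 mg

Concentration = 10 mg ÷ 170 mL = 0.05882353 mg/mL
Stage 1: 8 mL/hr × 5.2 hr = 41.6 mL → 41.6 mL × 0.05882353 mg/mL = 2.447059 mg
Stage 2: 18 mL/hr × 8 hr = 144 mL → 144 mL × 0.05882353 mg/mL = 8.470588 mg
Stage 3: 7.1 mL/hr × 5.5 hr = 39.05 mL → 39.05 mL × 0.05882353 mg/mL = 2.297059 mg
Total = 2.447059 + 8.470588 + 2.297059 = 13.21471 mg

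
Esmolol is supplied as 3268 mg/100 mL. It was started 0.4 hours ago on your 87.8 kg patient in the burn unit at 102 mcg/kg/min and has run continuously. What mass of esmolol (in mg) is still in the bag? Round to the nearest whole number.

3053 mg

Dose = 102 mcg/kg/min × 87.8 kg = 8955.6 mcg/min
8955.6 mcg/min × 60 min/hr = 537336 mcg/hr
Concentration = 3268 mg ÷ 100 mL = 32.68 mg/mL = 32680 mcg/mL
Rate = 537336 mcg/hr ÷ 32680 mcg/mL = 16.44235 mL/hr
Volume infused = 16.44235 mL/hr × 0.4 hr = 6.57694 mL
Volume remaining = 100 − 6.57694 = 93.42306 mL
Drug remaining = 93.42306 mL × 32680 mcg/mL = 3053066 mcg = 3053.066 mg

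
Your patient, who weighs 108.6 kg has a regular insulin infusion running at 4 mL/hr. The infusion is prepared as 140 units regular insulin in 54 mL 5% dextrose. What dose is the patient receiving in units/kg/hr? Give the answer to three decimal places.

Concentration = 140 units ÷ 54 mL = 2.592593 units/mL
Drug rate = 4 mL/hr × 2.592593 units/mL = 10.37037 units/hr
10.37037 units/hr ÷ 108.6 kg = 0.09549144 units/kg/hr

0.095 units/kg/hr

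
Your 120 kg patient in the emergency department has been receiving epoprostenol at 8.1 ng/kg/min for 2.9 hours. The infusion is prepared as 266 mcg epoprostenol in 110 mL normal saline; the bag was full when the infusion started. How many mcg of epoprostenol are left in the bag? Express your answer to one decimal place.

96.9 mcg

Dose = 8.1 ng/kg/min × 120 kg = 972 ng/min
972 ng/min × 60 min/hr = 58320 ng/hr
Concentration = 266 mcg ÷ 110 mL = 2.418182 mcg/mL = 2418.182 ng/mL
Rate = 58320 ng/hr ÷ 2418.182 ng/mL = 24.11729 mL/hr
Volume infused = 24.11729 mL/hr × 2.9 hr = 69.94015 mL
Volume remaining = 110 − 69.94015 = 40.05985 mL
Drug remaining = 40.05985 mL × 2418.182 ng/mL = 96872 ng = 96.872 mcg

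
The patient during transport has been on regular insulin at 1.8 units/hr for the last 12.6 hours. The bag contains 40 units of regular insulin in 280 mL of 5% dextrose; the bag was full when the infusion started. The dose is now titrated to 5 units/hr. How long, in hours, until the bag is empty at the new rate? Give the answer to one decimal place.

3.5 hours

Initial rate:
Concentration = 40 units ÷ 280 mL = 0.1428571 units/mL
Rate = 1.8 units/hr ÷ 0.1428571 units/mL = 12.6 mL/hr
Volume infused so far = 12.6 mL/hr × 12.6 hr = 158.76 mL
Volume remaining = 280 − 158.76 = 121.24 mL
New rate:
Rate = 5 units/hr ÷ 0.1428571 units/mL = 35 mL/hr
Time remaining = 121.24 mL ÷ 35 mL/hr = 3.464 hr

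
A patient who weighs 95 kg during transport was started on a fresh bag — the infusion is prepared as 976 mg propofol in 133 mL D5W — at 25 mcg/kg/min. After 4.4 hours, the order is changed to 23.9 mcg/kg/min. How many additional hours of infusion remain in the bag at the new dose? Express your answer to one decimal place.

2.6 hours

Initial rate:
Dose = 25 mcg/kg/min × 95 kg = 2375 mcg/min
2375 mcg/min × 60 min/hr = 142500 mcg/hr
Concentration = 976 mg ÷ 133 mL = 7.338346 mg/mL = 7338.346 mcg/mL
Rate = 142500 mcg/hr ÷ 7338.346 mcg/mL = 19.41855 mL/hr
Volume infused so far = 19.41855 mL/hr × 4.4 hr = 85.4416 mL
Volume remaining = 133 − 85.4416 = 47.5584 mL
New rate:
Dose = 23.9 mcg/kg/min × 95 kg = 2270.5 mcg/min
2270.5 mcg/min × 60 min/hr = 136230 mcg/hr
Rate = 136230 mcg/hr ÷ 7338.346 mcg/mL = 18.56413 mL/hr
Time remaining = 47.5584 mL ÷ 18.56413 mL/hr = 2.561844 hr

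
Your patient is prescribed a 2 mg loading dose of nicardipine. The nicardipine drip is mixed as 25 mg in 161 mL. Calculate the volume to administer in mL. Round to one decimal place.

12.9 mL

Concentration = 25 mg ÷ 161 mL = 0.1552795 mg/mL
Volume = 2 mg ÷ 0.1552795 mg/mL = 12.88 mL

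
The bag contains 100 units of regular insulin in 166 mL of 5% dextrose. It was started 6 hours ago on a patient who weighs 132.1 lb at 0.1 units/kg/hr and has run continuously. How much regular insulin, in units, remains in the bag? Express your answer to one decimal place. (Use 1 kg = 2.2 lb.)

64.0 units

Weight = 132.1 lb ÷ 2.2 lb/kg = 60.04545 kg
Dose = 0.1 units/kg/hr × 60.04545 kg = 6.004545 units/hr
Concentration = 100 units ÷ 166 mL = 0.6024096 units/mL
Rate = 6.004545 units/hr ÷ 0.6024096 units/mL = 9.967545 mL/hr
Volume infused = 9.967545 mL/hr × 6 hr = 59.80527 mL
Volume remaining = 166 − 59.80527 = 106.1947 mL
Drug remaining = 106.1947 mL × 0.6024096 units/mL = 63.97273 units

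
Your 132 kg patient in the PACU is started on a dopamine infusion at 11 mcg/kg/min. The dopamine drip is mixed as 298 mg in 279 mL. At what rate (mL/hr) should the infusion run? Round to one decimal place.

81.6 mL/hr

Dose = 11 mcg/kg/min × 132 kg = 1452 mcg/min
1452 mcg/min × 60 min/hr = 87120 mcg/hr
Concentration = 298 mg ÷ 279 mL = 1.0681 mg/mL = 1068.1 mcg/mL
Rate = 87120 mcg/hr ÷ 1068.1 mcg/mL = 81.56537 mL/hr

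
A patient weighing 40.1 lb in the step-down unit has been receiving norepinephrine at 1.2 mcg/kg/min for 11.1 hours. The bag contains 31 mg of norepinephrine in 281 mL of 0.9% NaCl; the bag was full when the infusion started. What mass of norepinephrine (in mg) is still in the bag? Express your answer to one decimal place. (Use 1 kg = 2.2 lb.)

16.4 mg

Weight = 40.1 lb ÷ 2.2 lb/kg = 18.22727 kg
Dose = 1.2 mcg/kg/min × 18.22727 kg = 21.87273 mcg/min
21.87273 mcg/min × 60 min/hr = 1312.364 mcg/hr
Concentration = 31 mg ÷ 281 mL = 0.1103203 mg/mL = 110.3203 mcg/mL
Rate = 1312.364 mcg/hr ÷ 110.3203 mcg/mL = 11.89594 mL/hr
Volume infused = 11.89594 mL/hr × 11.1 hr = 132.0449 mL
Volume remaining = 281 − 132.0449 = 148.9551 mL
Drug remaining = 148.9551 mL × 110.3203 mcg/mL = 16432.76 mcg = 16.43276 mg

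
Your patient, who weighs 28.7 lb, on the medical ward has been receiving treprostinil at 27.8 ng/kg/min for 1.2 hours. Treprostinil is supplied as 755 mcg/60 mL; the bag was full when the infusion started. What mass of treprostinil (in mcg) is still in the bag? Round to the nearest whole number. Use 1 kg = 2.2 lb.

Weight = 28.7 lb ÷ 2.2 lb/kg = 13.04545 kg
Dose = 27.8 ng/kg/min × 13.04545 kg = 362.6636 ng/min
362.6636 ng/min × 60 min/hr = 21759.82 ng/hr
Concentration = 755 mcg ÷ 60 mL = 12.58333 mcg/mL = 12583.33 ng/mL
Rate = 21759.82 ng/hr ÷ 12583.33 ng/mL = 1.729257 mL/hr
Volume infused = 1.729257 mL/hr × 1.2 hr = 2.075108 mL
Volume remaining = 60 − 2.075108 = 57.92489 mL
Drug remaining = 57.92489 mL × 12583.33 ng/mL = 728888.2 ng = 728.8882 mcg

729 mcg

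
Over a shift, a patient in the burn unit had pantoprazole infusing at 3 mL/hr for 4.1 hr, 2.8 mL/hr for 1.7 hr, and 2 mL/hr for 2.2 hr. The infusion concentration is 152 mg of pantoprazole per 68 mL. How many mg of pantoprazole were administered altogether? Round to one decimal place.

Concentration = 152 mg ÷ 68 mL = 2.235294 mg/mL
Stage 1: 3 mL/hr × 4.1 hr = 12.3 mL → 12.3 mL × 2.235294 mg/mL = 27.49412 mg
Stage 2: 2.8 mL/hr × 1.7 hr = 4.76 mL → 4.76 mL × 2.235294 mg/mL = 10.64 mg
Stage 3: 2 mL/hr × 2.2 hr = 4.4 mL → 4.4 mL × 2.235294 mg/mL = 9.835294 mg
Total = 27.49412 + 10.64 + 9.835294 = 47.96941 mg

48.0 mg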